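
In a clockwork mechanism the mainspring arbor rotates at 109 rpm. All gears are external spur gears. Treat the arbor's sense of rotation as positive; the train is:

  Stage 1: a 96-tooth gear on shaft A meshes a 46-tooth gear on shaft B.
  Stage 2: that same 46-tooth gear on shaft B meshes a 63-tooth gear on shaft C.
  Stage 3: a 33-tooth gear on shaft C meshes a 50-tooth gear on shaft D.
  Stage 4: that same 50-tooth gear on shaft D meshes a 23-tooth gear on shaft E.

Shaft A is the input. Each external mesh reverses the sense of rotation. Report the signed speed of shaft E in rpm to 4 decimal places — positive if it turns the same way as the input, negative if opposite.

+238.3106 rpm (same as input, |ω| = 238.3106 rpm)

Stage 1 [96T→46T]: ω = 109.0000×96/46 = 227.4783 rpm, dir flips to −; running = −227.4783
Stage 2 [46T→63T]: ω = 227.4783×46/63 = 166.0952 rpm, dir flips to +; running = +166.0952
Stage 3 [33T→50T]: ω = 166.0952×33/50 = 109.6229 rpm, dir flips to −; running = −109.6229
Stage 4 [50T→23T]: ω = 109.6229×50/23 = 238.3106 rpm, dir flips to +; running = +238.3106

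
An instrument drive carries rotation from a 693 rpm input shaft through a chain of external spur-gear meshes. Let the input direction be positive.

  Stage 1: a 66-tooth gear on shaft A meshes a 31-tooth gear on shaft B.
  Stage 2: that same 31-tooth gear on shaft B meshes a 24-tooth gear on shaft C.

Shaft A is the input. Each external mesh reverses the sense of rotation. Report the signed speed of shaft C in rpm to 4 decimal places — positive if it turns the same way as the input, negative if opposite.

Stage 1 [66T→31T]: ω = 693.0000×66/31 = 1475.4194 rpm, dir flips to −; running = −1475.4194
Stage 2 [31T→24T]: ω = 1475.4194×31/24 = 1905.7500 rpm, dir flips to +; running = +1905.7500

+1905.7500 rpm (same as input, |ω| = 1905.7500 rpm)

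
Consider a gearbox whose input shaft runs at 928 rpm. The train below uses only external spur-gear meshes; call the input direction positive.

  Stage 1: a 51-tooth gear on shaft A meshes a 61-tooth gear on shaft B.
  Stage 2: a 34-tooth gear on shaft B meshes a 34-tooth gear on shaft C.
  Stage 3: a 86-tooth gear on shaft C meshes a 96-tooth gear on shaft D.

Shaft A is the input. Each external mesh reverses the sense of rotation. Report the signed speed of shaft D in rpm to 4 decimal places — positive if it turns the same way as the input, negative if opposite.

-695.0492 rpm (opposite to input, |ω| = 695.0492 rpm)

Stage 1 [51T→61T]: ω = 928.0000×51/61 = 775.8689 rpm, dir flips to −; running = −775.8689
Stage 2 [34T→34T]: ω = 775.8689×34/34 = 775.8689 rpm, dir flips to +; running = +775.8689
Stage 3 [86T→96T]: ω = 775.8689×86/96 = 695.0492 rpm, dir flips to −; running = −695.0492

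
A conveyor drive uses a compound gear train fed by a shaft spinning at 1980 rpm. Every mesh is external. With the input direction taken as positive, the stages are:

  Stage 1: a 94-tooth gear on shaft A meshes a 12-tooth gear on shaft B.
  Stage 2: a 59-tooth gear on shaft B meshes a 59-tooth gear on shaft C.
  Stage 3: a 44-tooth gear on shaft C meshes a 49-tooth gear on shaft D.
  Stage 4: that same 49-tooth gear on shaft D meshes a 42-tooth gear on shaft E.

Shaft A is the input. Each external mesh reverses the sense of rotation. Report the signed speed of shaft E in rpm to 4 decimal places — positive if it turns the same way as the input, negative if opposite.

+16248.5714 rpm (same as input, |ω| = 16248.5714 rpm)

Stage 1 [94T→12T]: ω = 1980.0000×94/12 = 15510.0000 rpm, dir flips to −; running = −15510.0000
Stage 2 [59T→59T]: ω = 15510.0000×59/59 = 15510.0000 rpm, dir flips to +; running = +15510.0000
Stage 3 [44T→49T]: ω = 15510.0000×44/49 = 13927.3469 rpm, dir flips to −; running = −13927.3469
Stage 4 [49T→42T]: ω = 13927.3469×49/42 = 16248.5714 rpm, dir flips to +; running = +16248.5714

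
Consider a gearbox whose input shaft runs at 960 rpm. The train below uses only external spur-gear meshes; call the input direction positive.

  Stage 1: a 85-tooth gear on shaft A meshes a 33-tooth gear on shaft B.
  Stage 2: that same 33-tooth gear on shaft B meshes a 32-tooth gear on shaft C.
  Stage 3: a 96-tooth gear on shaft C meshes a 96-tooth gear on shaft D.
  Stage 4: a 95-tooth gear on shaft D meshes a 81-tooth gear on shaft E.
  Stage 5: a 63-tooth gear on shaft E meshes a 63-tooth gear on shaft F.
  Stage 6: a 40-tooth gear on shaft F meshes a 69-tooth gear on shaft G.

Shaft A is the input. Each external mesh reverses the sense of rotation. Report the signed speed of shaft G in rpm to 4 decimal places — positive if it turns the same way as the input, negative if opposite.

+1733.7627 rpm (same as input, |ω| = 1733.7627 rpm)

Stage 1 [85T→33T]: ω = 960.0000×85/33 = 2472.7273 rpm, dir flips to −; running = −2472.7273
Stage 2 [33T→32T]: ω = 2472.7273×33/32 = 2550.0000 rpm, dir flips to +; running = +2550.0000
Stage 3 [96T→96T]: ω = 2550.0000×96/96 = 2550.0000 rpm, dir flips to −; running = −2550.0000
Stage 4 [95T→81T]: ω = 2550.0000×95/81 = 2990.7407 rpm, dir flips to +; running = +2990.7407
Stage 5 [63T→63T]: ω = 2990.7407×63/63 = 2990.7407 rpm, dir flips to −; running = −2990.7407
Stage 6 [40T→69T]: ω = 2990.7407×40/69 = 1733.7627 rpm, dir flips to +; running = +1733.7627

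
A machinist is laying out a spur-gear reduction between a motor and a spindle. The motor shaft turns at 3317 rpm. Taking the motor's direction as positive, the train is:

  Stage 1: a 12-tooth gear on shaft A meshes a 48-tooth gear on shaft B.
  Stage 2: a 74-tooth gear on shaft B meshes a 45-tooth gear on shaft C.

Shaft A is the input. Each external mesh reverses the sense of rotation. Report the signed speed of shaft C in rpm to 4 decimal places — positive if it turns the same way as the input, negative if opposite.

+1363.6556 rpm (same as input, |ω| = 1363.6556 rpm)

Stage 1 [12T→48T]: ω = 3317.0000×12/48 = 829.2500 rpm, dir flips to −; running = −829.2500
Stage 2 [74T→45T]: ω = 829.2500×74/45 = 1363.6556 rpm, dir flips to +; running = +1363.6556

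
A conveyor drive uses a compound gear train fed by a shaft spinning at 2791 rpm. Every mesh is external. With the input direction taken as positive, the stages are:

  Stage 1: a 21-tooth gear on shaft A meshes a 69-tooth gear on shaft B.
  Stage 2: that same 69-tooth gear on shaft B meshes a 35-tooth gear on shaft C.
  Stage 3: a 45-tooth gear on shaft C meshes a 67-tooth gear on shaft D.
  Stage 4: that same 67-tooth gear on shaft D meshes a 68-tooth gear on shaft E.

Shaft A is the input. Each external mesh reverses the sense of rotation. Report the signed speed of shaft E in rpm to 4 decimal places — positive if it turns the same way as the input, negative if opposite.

Stage 1 [21T→69T]: ω = 2791.0000×21/69 = 849.4348 rpm, dir flips to −; running = −849.4348
Stage 2 [69T→35T]: ω = 849.4348×69/35 = 1674.6000 rpm, dir flips to +; running = +1674.6000
Stage 3 [45T→67T]: ω = 1674.6000×45/67 = 1124.7313 rpm, dir flips to −; running = −1124.7313
Stage 4 [67T→68T]: ω = 1124.7313×67/68 = 1108.1912 rpm, dir flips to +; running = +1108.1912

+1108.1912 rpm (same as input, |ω| = 1108.1912 rpm)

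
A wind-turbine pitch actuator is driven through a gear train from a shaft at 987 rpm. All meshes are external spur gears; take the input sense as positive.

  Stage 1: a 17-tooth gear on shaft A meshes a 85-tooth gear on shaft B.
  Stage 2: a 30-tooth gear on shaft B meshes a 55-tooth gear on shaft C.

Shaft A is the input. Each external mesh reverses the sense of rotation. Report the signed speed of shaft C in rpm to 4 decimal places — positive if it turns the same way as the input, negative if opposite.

+107.6727 rpm (same as input, |ω| = 107.6727 rpm)

Stage 1 [17T→85T]: ω = 987.0000×17/85 = 197.4000 rpm, dir flips to −; running = −197.4000
Stage 2 [30T→55T]: ω = 197.4000×30/55 = 107.6727 rpm, dir flips to +; running = +107.6727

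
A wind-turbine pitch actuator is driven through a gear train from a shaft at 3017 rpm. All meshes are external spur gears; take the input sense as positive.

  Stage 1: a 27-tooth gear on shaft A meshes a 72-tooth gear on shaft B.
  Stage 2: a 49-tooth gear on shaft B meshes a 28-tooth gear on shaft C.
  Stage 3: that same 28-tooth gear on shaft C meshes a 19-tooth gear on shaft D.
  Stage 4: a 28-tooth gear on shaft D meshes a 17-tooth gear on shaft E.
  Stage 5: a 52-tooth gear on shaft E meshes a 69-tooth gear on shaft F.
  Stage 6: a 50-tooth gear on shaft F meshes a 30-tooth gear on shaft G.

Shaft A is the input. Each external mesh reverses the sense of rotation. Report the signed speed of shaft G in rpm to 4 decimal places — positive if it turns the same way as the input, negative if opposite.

Stage 1 [27T→72T]: ω = 3017.0000×27/72 = 1131.3750 rpm, dir flips to −; running = −1131.3750
Stage 2 [49T→28T]: ω = 1131.3750×49/28 = 1979.9062 rpm, dir flips to +; running = +1979.9062
Stage 3 [28T→19T]: ω = 1979.9062×28/19 = 2917.7566 rpm, dir flips to −; running = −2917.7566
Stage 4 [28T→17T]: ω = 2917.7566×28/17 = 4805.7167 rpm, dir flips to +; running = +4805.7167
Stage 5 [52T→69T]: ω = 4805.7167×52/69 = 3621.6996 rpm, dir flips to −; running = −3621.6996
Stage 6 [50T→30T]: ω = 3621.6996×50/30 = 6036.1659 rpm, dir flips to +; running = +6036.1659

+6036.1659 rpm (same as input, |ω| = 6036.1659 rpm)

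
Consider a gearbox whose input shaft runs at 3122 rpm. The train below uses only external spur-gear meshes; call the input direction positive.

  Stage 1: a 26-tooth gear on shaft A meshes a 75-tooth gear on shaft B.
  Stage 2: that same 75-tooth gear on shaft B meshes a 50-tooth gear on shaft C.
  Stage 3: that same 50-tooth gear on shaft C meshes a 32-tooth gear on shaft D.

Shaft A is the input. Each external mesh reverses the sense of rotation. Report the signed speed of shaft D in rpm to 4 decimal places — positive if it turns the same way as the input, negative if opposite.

-2536.6250 rpm (opposite to input, |ω| = 2536.6250 rpm)

Stage 1 [26T→75T]: ω = 3122.0000×26/75 = 1082.2933 rpm, dir flips to −; running = −1082.2933
Stage 2 [75T→50T]: ω = 1082.2933×75/50 = 1623.4400 rpm, dir flips to +; running = +1623.4400
Stage 3 [50T→32T]: ω = 1623.4400×50/32 = 2536.6250 rpm, dir flips to −; running = −2536.6250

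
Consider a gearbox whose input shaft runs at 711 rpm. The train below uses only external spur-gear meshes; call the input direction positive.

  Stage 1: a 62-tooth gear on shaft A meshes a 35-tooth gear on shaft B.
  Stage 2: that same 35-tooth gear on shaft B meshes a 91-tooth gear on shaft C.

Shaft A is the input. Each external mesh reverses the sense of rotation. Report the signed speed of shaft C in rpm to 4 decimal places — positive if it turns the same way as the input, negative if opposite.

+484.4176 rpm (same as input, |ω| = 484.4176 rpm)

Stage 1 [62T→35T]: ω = 711.0000×62/35 = 1259.4857 rpm, dir flips to −; running = −1259.4857
Stage 2 [35T→91T]: ω = 1259.4857×35/91 = 484.4176 rpm, dir flips to +; running = +484.4176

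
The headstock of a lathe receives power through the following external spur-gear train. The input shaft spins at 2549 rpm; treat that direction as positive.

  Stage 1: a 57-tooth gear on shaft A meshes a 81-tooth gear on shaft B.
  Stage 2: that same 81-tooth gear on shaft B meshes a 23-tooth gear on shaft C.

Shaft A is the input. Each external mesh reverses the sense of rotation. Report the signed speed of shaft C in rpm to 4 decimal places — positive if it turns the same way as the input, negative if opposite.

Stage 1 [57T→81T]: ω = 2549.0000×57/81 = 1793.7407 rpm, dir flips to −; running = −1793.7407
Stage 2 [81T→23T]: ω = 1793.7407×81/23 = 6317.0870 rpm, dir flips to +; running = +6317.0870

+6317.0870 rpm (same as input, |ω| = 6317.0870 rpm)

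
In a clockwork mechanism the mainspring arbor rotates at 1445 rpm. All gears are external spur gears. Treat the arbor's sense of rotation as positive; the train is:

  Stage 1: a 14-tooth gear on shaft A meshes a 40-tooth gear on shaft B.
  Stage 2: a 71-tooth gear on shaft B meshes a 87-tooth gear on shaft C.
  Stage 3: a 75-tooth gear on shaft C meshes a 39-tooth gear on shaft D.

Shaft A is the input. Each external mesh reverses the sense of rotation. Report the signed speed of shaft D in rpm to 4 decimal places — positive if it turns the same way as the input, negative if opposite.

Stage 1 [14T→40T]: ω = 1445.0000×14/40 = 505.7500 rpm, dir flips to −; running = −505.7500
Stage 2 [71T→87T]: ω = 505.7500×71/87 = 412.7385 rpm, dir flips to +; running = +412.7385
Stage 3 [75T→39T]: ω = 412.7385×75/39 = 793.7279 rpm, dir flips to −; running = −793.7279

-793.7279 rpm (opposite to input, |ω| = 793.7279 rpm)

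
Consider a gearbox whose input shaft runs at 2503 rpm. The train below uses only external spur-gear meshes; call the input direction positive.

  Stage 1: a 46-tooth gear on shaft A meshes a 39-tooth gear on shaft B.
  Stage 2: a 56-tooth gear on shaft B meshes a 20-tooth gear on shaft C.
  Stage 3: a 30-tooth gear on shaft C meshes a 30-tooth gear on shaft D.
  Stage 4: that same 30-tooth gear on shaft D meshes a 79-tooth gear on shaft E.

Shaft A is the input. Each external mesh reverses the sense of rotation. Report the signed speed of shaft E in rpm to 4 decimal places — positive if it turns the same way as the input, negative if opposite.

Stage 1 [46T→39T]: ω = 2503.0000×46/39 = 2952.2564 rpm, dir flips to −; running = −2952.2564
Stage 2 [56T→20T]: ω = 2952.2564×56/20 = 8266.3179 rpm, dir flips to +; running = +8266.3179
Stage 3 [30T→30T]: ω = 8266.3179×30/30 = 8266.3179 rpm, dir flips to −; running = −8266.3179
Stage 4 [30T→79T]: ω = 8266.3179×30/79 = 3139.1081 rpm, dir flips to +; running = +3139.1081

+3139.1081 rpm (same as input, |ω| = 3139.1081 rpm)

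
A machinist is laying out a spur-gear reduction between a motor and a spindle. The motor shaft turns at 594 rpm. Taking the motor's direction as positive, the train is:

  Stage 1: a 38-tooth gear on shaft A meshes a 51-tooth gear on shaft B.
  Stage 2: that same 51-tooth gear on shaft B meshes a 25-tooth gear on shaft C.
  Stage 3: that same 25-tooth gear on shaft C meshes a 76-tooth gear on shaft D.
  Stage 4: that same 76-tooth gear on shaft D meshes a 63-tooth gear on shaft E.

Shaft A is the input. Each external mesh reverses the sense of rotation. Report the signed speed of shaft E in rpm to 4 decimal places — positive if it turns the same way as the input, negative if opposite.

Stage 1 [38T→51T]: ω = 594.0000×38/51 = 442.5882 rpm, dir flips to −; running = −442.5882
Stage 2 [51T→25T]: ω = 442.5882×51/25 = 902.8800 rpm, dir flips to +; running = +902.8800
Stage 3 [25T→76T]: ω = 902.8800×25/76 = 297.0000 rpm, dir flips to −; running = −297.0000
Stage 4 [76T→63T]: ω = 297.0000×76/63 = 358.2857 rpm, dir flips to +; running = +358.2857

+358.2857 rpm (same as input, |ω| = 358.2857 rpm)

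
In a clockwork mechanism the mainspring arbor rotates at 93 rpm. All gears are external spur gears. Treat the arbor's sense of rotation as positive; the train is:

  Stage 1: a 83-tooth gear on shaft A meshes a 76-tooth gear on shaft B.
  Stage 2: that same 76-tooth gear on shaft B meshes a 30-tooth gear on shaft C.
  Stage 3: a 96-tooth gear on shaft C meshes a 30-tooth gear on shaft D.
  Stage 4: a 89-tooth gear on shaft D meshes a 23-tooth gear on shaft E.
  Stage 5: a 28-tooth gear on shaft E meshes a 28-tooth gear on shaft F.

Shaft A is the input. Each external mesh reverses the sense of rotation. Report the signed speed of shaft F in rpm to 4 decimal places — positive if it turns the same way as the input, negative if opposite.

-3186.0452 rpm (opposite to input, |ω| = 3186.0452 rpm)

Stage 1 [83T→76T]: ω = 93.0000×83/76 = 101.5658 rpm, dir flips to −; running = −101.5658
Stage 2 [76T→30T]: ω = 101.5658×76/30 = 257.3000 rpm, dir flips to +; running = +257.3000
Stage 3 [96T→30T]: ω = 257.3000×96/30 = 823.3600 rpm, dir flips to −; running = −823.3600
Stage 4 [89T→23T]: ω = 823.3600×89/23 = 3186.0452 rpm, dir flips to +; running = +3186.0452
Stage 5 [28T→28T]: ω = 3186.0452×28/28 = 3186.0452 rpm, dir flips to −; running = −3186.0452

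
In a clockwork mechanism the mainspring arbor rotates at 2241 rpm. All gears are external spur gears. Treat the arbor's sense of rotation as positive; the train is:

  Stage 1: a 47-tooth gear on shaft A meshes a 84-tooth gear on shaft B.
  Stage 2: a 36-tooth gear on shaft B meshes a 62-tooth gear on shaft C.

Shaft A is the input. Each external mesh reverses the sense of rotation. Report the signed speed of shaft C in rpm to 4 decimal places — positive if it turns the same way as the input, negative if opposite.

Stage 1 [47T→84T]: ω = 2241.0000×47/84 = 1253.8929 rpm, dir flips to −; running = −1253.8929
Stage 2 [36T→62T]: ω = 1253.8929×36/62 = 728.0668 rpm, dir flips to +; running = +728.0668

+728.0668 rpm (same as input, |ω| = 728.0668 rpm)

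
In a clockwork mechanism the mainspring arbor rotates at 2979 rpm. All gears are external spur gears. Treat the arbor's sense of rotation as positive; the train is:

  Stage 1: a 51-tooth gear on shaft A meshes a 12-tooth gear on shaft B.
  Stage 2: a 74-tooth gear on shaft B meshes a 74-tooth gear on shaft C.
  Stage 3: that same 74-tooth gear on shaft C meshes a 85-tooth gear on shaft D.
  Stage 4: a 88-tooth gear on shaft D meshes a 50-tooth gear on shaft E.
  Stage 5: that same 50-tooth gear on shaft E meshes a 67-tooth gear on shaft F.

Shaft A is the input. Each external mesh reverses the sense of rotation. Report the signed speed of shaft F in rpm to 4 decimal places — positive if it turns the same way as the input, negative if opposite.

Stage 1 [51T→12T]: ω = 2979.0000×51/12 = 12660.7500 rpm, dir flips to −; running = −12660.7500
Stage 2 [74T→74T]: ω = 12660.7500×74/74 = 12660.7500 rpm, dir flips to +; running = +12660.7500
Stage 3 [74T→85T]: ω = 12660.7500×74/85 = 11022.3000 rpm, dir flips to −; running = −11022.3000
Stage 4 [88T→50T]: ω = 11022.3000×88/50 = 19399.2480 rpm, dir flips to +; running = +19399.2480
Stage 5 [50T→67T]: ω = 19399.2480×50/67 = 14477.0507 rpm, dir flips to −; running = −14477.0507

-14477.0507 rpm (opposite to input, |ω| = 14477.0507 rpm)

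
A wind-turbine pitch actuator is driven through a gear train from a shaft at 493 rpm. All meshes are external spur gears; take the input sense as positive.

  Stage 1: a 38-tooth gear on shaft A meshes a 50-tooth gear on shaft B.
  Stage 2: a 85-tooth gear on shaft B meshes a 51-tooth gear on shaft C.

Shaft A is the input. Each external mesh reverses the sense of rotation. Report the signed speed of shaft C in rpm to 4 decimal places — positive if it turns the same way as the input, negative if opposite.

Stage 1 [38T→50T]: ω = 493.0000×38/50 = 374.6800 rpm, dir flips to −; running = −374.6800
Stage 2 [85T→51T]: ω = 374.6800×85/51 = 624.4667 rpm, dir flips to +; running = +624.4667

+624.4667 rpm (same as input, |ω| = 624.4667 rpm)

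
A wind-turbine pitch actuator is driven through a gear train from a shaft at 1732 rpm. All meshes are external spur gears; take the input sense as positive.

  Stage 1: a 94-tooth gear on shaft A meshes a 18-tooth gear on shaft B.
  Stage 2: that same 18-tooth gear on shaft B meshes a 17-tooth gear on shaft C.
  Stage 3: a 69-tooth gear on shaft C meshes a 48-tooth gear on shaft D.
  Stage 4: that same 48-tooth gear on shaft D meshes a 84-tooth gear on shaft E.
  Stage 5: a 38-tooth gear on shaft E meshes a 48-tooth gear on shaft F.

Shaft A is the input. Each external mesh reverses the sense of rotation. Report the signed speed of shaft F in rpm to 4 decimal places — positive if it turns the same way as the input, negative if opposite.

Stage 1 [94T→18T]: ω = 1732.0000×94/18 = 9044.8889 rpm, dir flips to −; running = −9044.8889
Stage 2 [18T→17T]: ω = 9044.8889×18/17 = 9576.9412 rpm, dir flips to +; running = +9576.9412
Stage 3 [69T→48T]: ω = 9576.9412×69/48 = 13766.8529 rpm, dir flips to −; running = −13766.8529
Stage 4 [48T→84T]: ω = 13766.8529×48/84 = 7866.7731 rpm, dir flips to +; running = +7866.7731
Stage 5 [38T→48T]: ω = 7866.7731×38/48 = 6227.8620 rpm, dir flips to −; running = −6227.8620

-6227.8620 rpm (opposite to input, |ω| = 6227.8620 rpm)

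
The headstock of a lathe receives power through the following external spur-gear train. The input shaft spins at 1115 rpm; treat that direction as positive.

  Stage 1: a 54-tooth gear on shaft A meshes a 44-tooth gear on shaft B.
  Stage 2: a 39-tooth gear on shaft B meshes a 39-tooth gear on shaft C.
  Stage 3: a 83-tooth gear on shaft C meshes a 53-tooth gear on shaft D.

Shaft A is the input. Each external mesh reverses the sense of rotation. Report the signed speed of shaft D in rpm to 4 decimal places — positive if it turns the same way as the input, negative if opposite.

Stage 1 [54T→44T]: ω = 1115.0000×54/44 = 1368.4091 rpm, dir flips to −; running = −1368.4091
Stage 2 [39T→39T]: ω = 1368.4091×39/39 = 1368.4091 rpm, dir flips to +; running = +1368.4091
Stage 3 [83T→53T]: ω = 1368.4091×83/53 = 2142.9803 rpm, dir flips to −; running = −2142.9803

-2142.9803 rpm (opposite to input, |ω| = 2142.9803 rpm)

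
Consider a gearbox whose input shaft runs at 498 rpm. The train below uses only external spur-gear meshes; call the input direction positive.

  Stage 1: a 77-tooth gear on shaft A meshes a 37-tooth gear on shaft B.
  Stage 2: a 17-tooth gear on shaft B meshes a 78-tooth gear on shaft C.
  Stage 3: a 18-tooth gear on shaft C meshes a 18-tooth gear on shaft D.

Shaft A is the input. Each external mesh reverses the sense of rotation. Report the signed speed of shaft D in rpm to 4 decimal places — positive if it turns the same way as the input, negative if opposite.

-225.8773 rpm (opposite to input, |ω| = 225.8773 rpm)

Stage 1 [77T→37T]: ω = 498.0000×77/37 = 1036.3784 rpm, dir flips to −; running = −1036.3784
Stage 2 [17T→78T]: ω = 1036.3784×17/78 = 225.8773 rpm, dir flips to +; running = +225.8773
Stage 3 [18T→18T]: ω = 225.8773×18/18 = 225.8773 rpm, dir flips to −; running = −225.8773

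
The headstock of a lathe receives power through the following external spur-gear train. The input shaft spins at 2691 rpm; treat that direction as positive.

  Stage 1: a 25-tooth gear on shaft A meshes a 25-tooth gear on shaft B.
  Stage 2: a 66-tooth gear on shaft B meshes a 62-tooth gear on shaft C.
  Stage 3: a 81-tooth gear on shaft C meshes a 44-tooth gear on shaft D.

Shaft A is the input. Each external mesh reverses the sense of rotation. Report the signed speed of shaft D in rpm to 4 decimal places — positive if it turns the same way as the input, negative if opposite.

-5273.4919 rpm (opposite to input, |ω| = 5273.4919 rpm)

Stage 1 [25T→25T]: ω = 2691.0000×25/25 = 2691.0000 rpm, dir flips to −; running = −2691.0000
Stage 2 [66T→62T]: ω = 2691.0000×66/62 = 2864.6129 rpm, dir flips to +; running = +2864.6129
Stage 3 [81T→44T]: ω = 2864.6129×81/44 = 5273.4919 rpm, dir flips to −; running = −5273.4919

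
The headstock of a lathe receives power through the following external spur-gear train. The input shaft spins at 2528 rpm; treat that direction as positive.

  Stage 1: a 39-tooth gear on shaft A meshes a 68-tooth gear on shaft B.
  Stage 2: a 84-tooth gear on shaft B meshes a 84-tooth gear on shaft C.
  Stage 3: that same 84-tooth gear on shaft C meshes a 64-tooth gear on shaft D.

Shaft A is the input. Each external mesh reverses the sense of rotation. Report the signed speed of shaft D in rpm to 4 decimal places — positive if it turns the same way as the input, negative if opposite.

-1902.9706 rpm (opposite to input, |ω| = 1902.9706 rpm)

Stage 1 [39T→68T]: ω = 2528.0000×39/68 = 1449.8824 rpm, dir flips to −; running = −1449.8824
Stage 2 [84T→84T]: ω = 1449.8824×84/84 = 1449.8824 rpm, dir flips to +; running = +1449.8824
Stage 3 [84T→64T]: ω = 1449.8824×84/64 = 1902.9706 rpm, dir flips to −; running = −1902.9706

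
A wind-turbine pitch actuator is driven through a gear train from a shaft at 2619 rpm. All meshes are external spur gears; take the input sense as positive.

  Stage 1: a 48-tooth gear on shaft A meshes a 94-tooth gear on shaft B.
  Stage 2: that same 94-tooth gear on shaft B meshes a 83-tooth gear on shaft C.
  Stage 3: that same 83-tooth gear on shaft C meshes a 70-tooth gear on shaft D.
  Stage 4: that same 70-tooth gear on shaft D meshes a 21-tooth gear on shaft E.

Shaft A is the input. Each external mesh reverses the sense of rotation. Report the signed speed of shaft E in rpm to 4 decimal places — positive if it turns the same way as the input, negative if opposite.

Stage 1 [48T→94T]: ω = 2619.0000×48/94 = 1337.3617 rpm, dir flips to −; running = −1337.3617
Stage 2 [94T→83T]: ω = 1337.3617×94/83 = 1514.6024 rpm, dir flips to +; running = +1514.6024
Stage 3 [83T→70T]: ω = 1514.6024×83/70 = 1795.8857 rpm, dir flips to −; running = −1795.8857
Stage 4 [70T→21T]: ω = 1795.8857×70/21 = 5986.2857 rpm, dir flips to +; running = +5986.2857

+5986.2857 rpm (same as input, |ω| = 5986.2857 rpm)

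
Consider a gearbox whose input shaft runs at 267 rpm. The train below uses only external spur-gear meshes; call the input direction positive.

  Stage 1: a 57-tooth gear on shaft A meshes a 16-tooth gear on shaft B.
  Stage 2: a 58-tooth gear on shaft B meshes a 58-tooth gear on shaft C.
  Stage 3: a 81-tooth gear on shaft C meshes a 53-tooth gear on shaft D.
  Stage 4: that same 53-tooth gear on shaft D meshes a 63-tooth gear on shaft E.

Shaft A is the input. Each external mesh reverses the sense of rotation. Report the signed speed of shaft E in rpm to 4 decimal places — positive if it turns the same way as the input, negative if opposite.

+1222.9554 rpm (same as input, |ω| = 1222.9554 rpm)

Stage 1 [57T→16T]: ω = 267.0000×57/16 = 951.1875 rpm, dir flips to −; running = −951.1875
Stage 2 [58T→58T]: ω = 951.1875×58/58 = 951.1875 rpm, dir flips to +; running = +951.1875
Stage 3 [81T→53T]: ω = 951.1875×81/53 = 1453.7017 rpm, dir flips to −; running = −1453.7017
Stage 4 [53T→63T]: ω = 1453.7017×53/63 = 1222.9554 rpm, dir flips to +; running = +1222.9554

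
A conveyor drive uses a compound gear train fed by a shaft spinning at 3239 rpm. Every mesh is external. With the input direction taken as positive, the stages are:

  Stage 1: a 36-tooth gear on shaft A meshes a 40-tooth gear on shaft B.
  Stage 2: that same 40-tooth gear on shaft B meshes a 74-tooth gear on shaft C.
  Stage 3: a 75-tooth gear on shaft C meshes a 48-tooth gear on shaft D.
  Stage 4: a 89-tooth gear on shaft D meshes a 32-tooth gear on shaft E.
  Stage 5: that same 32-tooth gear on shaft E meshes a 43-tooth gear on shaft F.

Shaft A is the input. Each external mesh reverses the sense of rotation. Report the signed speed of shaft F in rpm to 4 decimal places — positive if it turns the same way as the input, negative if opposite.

Stage 1 [36T→40T]: ω = 3239.0000×36/40 = 2915.1000 rpm, dir flips to −; running = −2915.1000
Stage 2 [40T→74T]: ω = 2915.1000×40/74 = 1575.7297 rpm, dir flips to +; running = +1575.7297
Stage 3 [75T→48T]: ω = 1575.7297×75/48 = 2462.0777 rpm, dir flips to −; running = −2462.0777
Stage 4 [89T→32T]: ω = 2462.0777×89/32 = 6847.6536 rpm, dir flips to +; running = +6847.6536
Stage 5 [32T→43T]: ω = 6847.6536×32/43 = 5095.9283 rpm, dir flips to −; running = −5095.9283

-5095.9283 rpm (opposite to input, |ω| = 5095.9283 rpm)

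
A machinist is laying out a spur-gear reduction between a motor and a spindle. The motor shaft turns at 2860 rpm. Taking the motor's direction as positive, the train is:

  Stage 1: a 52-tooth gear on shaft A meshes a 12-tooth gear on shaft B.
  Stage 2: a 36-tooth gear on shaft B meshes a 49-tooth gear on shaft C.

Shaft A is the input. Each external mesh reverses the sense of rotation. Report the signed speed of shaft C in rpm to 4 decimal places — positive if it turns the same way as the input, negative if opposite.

Stage 1 [52T→12T]: ω = 2860.0000×52/12 = 12393.3333 rpm, dir flips to −; running = −12393.3333
Stage 2 [36T→49T]: ω = 12393.3333×36/49 = 9105.3061 rpm, dir flips to +; running = +9105.3061

+9105.3061 rpm (same as input, |ω| = 9105.3061 rpm)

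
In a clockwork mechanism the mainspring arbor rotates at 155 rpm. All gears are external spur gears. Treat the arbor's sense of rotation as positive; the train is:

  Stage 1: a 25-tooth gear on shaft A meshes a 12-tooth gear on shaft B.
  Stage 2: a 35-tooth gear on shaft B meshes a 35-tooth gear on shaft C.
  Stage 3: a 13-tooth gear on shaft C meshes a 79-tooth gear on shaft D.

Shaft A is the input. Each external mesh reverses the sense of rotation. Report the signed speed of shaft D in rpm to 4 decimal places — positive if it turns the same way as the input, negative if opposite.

-53.1382 rpm (opposite to input, |ω| = 53.1382 rpm)

Stage 1 [25T→12T]: ω = 155.0000×25/12 = 322.9167 rpm, dir flips to −; running = −322.9167
Stage 2 [35T→35T]: ω = 322.9167×35/35 = 322.9167 rpm, dir flips to +; running = +322.9167
Stage 3 [13T→79T]: ω = 322.9167×13/79 = 53.1382 rpm, dir flips to −; running = −53.1382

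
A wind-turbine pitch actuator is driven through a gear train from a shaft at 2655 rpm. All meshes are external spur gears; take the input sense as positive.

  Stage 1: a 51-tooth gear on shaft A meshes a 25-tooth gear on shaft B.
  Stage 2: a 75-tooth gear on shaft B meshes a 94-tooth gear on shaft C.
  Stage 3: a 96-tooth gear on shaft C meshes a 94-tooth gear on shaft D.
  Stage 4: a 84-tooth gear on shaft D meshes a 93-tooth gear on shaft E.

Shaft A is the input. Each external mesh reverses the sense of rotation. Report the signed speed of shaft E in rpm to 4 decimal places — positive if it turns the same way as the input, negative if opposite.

Stage 1 [51T→25T]: ω = 2655.0000×51/25 = 5416.2000 rpm, dir flips to −; running = −5416.2000
Stage 2 [75T→94T]: ω = 5416.2000×75/94 = 4321.4362 rpm, dir flips to +; running = +4321.4362
Stage 3 [96T→94T]: ω = 4321.4362×96/94 = 4413.3816 rpm, dir flips to −; running = −4413.3816
Stage 4 [84T→93T]: ω = 4413.3816×84/93 = 3986.2802 rpm, dir flips to +; running = +3986.2802

+3986.2802 rpm (same as input, |ω| = 3986.2802 rpm)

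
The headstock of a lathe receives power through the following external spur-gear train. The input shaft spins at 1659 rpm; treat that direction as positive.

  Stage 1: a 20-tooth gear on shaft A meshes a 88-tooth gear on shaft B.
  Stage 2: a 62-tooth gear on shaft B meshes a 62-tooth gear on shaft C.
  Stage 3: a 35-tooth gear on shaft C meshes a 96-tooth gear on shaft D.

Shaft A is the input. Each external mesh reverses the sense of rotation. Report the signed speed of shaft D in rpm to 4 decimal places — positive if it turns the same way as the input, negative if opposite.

-137.4645 rpm (opposite to input, |ω| = 137.4645 rpm)

Stage 1 [20T→88T]: ω = 1659.0000×20/88 = 377.0455 rpm, dir flips to −; running = −377.0455
Stage 2 [62T→62T]: ω = 377.0455×62/62 = 377.0455 rpm, dir flips to +; running = +377.0455
Stage 3 [35T→96T]: ω = 377.0455×35/96 = 137.4645 rpm, dir flips to −; running = −137.4645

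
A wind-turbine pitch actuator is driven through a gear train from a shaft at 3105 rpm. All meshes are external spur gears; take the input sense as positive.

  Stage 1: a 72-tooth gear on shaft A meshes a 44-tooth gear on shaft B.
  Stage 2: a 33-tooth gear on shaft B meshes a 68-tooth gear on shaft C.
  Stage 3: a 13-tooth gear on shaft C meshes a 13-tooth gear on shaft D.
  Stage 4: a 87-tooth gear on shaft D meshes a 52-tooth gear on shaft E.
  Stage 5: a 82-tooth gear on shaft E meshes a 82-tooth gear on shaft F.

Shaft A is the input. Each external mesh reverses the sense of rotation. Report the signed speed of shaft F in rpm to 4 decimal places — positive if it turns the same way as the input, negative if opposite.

Stage 1 [72T→44T]: ω = 3105.0000×72/44 = 5080.9091 rpm, dir flips to −; running = −5080.9091
Stage 2 [33T→68T]: ω = 5080.9091×33/68 = 2465.7353 rpm, dir flips to +; running = +2465.7353
Stage 3 [13T→13T]: ω = 2465.7353×13/13 = 2465.7353 rpm, dir flips to −; running = −2465.7353
Stage 4 [87T→52T]: ω = 2465.7353×87/52 = 4125.3648 rpm, dir flips to +; running = +4125.3648
Stage 5 [82T→82T]: ω = 4125.3648×82/82 = 4125.3648 rpm, dir flips to −; running = −4125.3648

-4125.3648 rpm (opposite to input, |ω| = 4125.3648 rpm)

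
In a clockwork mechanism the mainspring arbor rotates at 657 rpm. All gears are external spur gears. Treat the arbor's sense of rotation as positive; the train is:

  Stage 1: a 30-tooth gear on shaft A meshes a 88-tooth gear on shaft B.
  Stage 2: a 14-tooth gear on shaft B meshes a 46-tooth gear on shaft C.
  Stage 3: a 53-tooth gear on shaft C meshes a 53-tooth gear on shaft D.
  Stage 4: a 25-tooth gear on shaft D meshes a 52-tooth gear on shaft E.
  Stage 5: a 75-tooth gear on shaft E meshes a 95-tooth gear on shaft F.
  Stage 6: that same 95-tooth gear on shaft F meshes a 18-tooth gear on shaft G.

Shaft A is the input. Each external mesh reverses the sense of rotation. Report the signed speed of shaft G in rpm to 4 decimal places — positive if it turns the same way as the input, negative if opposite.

Stage 1 [30T→88T]: ω = 657.0000×30/88 = 223.9773 rpm, dir flips to −; running = −223.9773
Stage 2 [14T→46T]: ω = 223.9773×14/46 = 68.1670 rpm, dir flips to +; running = +68.1670
Stage 3 [53T→53T]: ω = 68.1670×53/53 = 68.1670 rpm, dir flips to −; running = −68.1670
Stage 4 [25T→52T]: ω = 68.1670×25/52 = 32.7726 rpm, dir flips to +; running = +32.7726
Stage 5 [75T→95T]: ω = 32.7726×75/95 = 25.8731 rpm, dir flips to −; running = −25.8731
Stage 6 [95T→18T]: ω = 25.8731×95/18 = 136.5525 rpm, dir flips to +; running = +136.5525

+136.5525 rpm (same as input, |ω| = 136.5525 rpm)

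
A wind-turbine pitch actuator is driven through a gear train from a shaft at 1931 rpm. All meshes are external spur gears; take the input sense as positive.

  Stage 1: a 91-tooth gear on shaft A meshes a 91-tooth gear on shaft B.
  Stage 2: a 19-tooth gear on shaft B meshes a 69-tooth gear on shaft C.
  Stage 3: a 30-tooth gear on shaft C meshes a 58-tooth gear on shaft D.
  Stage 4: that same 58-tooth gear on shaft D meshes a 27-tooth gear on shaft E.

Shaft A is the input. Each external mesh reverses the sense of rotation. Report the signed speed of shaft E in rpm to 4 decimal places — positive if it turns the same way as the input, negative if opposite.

Stage 1 [91T→91T]: ω = 1931.0000×91/91 = 1931.0000 rpm, dir flips to −; running = −1931.0000
Stage 2 [19T→69T]: ω = 1931.0000×19/69 = 531.7246 rpm, dir flips to +; running = +531.7246
Stage 3 [30T→58T]: ω = 531.7246×30/58 = 275.0300 rpm, dir flips to −; running = −275.0300
Stage 4 [58T→27T]: ω = 275.0300×58/27 = 590.8052 rpm, dir flips to +; running = +590.8052

+590.8052 rpm (same as input, |ω| = 590.8052 rpm)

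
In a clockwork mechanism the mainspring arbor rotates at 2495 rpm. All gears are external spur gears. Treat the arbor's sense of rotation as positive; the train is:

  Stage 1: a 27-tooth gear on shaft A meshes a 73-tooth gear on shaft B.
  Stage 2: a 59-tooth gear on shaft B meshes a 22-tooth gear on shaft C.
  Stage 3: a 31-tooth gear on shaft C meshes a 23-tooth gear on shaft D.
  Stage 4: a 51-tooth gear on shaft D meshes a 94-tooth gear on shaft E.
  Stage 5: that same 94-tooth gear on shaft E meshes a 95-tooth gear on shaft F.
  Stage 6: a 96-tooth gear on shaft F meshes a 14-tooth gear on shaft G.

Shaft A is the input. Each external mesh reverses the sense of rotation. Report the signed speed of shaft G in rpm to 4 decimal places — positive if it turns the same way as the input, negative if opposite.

Stage 1 [27T→73T]: ω = 2495.0000×27/73 = 922.8082 rpm, dir flips to −; running = −922.8082
Stage 2 [59T→22T]: ω = 922.8082×59/22 = 2474.8039 rpm, dir flips to +; running = +2474.8039
Stage 3 [31T→23T]: ω = 2474.8039×31/23 = 3335.6052 rpm, dir flips to −; running = −3335.6052
Stage 4 [51T→94T]: ω = 3335.6052×51/94 = 1809.7432 rpm, dir flips to +; running = +1809.7432
Stage 5 [94T→95T]: ω = 1809.7432×94/95 = 1790.6933 rpm, dir flips to −; running = −1790.6933
Stage 6 [96T→14T]: ω = 1790.6933×96/14 = 12279.0399 rpm, dir flips to +; running = +12279.0399

+12279.0399 rpm (same as input, |ω| = 12279.0399 rpm)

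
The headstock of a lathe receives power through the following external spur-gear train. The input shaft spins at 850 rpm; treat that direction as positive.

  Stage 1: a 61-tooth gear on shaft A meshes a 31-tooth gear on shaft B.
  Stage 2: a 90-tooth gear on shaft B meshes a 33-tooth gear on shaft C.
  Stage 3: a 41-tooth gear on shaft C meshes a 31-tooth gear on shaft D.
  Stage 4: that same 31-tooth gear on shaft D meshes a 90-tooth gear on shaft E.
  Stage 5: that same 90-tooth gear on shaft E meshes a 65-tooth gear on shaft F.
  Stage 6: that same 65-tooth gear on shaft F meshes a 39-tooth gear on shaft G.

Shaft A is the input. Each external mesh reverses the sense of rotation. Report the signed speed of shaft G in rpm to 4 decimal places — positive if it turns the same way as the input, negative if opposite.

+4795.5109 rpm (same as input, |ω| = 4795.5109 rpm)

Stage 1 [61T→31T]: ω = 850.0000×61/31 = 1672.5806 rpm, dir flips to −; running = −1672.5806
Stage 2 [90T→33T]: ω = 1672.5806×90/33 = 4561.5836 rpm, dir flips to +; running = +4561.5836
Stage 3 [41T→31T]: ω = 4561.5836×41/31 = 6033.0622 rpm, dir flips to −; running = −6033.0622
Stage 4 [31T→90T]: ω = 6033.0622×31/90 = 2078.0547 rpm, dir flips to +; running = +2078.0547
Stage 5 [90T→65T]: ω = 2078.0547×90/65 = 2877.3066 rpm, dir flips to −; running = −2877.3066
Stage 6 [65T→39T]: ω = 2877.3066×65/39 = 4795.5109 rpm, dir flips to +; running = +4795.5109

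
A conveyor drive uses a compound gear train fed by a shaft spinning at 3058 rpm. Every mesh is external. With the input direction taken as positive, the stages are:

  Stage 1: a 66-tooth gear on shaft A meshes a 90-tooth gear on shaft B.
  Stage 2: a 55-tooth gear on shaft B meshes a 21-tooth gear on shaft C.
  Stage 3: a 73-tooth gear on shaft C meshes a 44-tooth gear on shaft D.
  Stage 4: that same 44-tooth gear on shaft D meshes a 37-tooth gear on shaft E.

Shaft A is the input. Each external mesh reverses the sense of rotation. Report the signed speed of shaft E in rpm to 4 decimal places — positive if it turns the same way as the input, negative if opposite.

+11587.8653 rpm (same as input, |ω| = 11587.8653 rpm)

Stage 1 [66T→90T]: ω = 3058.0000×66/90 = 2242.5333 rpm, dir flips to −; running = −2242.5333
Stage 2 [55T→21T]: ω = 2242.5333×55/21 = 5873.3016 rpm, dir flips to +; running = +5873.3016
Stage 3 [73T→44T]: ω = 5873.3016×73/44 = 9744.3413 rpm, dir flips to −; running = −9744.3413
Stage 4 [44T→37T]: ω = 9744.3413×44/37 = 11587.8653 rpm, dir flips to +; running = +11587.8653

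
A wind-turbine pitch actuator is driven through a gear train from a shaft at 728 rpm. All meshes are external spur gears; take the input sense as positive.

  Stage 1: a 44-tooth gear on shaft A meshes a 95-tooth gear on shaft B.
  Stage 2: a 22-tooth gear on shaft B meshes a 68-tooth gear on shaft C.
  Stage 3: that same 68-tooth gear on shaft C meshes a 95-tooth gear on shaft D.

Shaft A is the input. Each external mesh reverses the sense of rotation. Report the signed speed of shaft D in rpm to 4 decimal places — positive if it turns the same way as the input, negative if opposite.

-78.0835 rpm (opposite to input, |ω| = 78.0835 rpm)

Stage 1 [44T→95T]: ω = 728.0000×44/95 = 337.1789 rpm, dir flips to −; running = −337.1789
Stage 2 [22T→68T]: ω = 337.1789×22/68 = 109.0873 rpm, dir flips to +; running = +109.0873
Stage 3 [68T→95T]: ω = 109.0873×68/95 = 78.0835 rpm, dir flips to −; running = −78.0835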